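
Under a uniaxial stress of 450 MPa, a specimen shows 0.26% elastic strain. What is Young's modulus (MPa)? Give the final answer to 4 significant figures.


E = sigma / epsilon
epsilon = 0.26% = 2.6e-03
E = 450 / 2.6e-03
E = 173100 MPa


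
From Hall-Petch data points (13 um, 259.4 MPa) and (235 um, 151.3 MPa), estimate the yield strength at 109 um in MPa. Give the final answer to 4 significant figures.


sigma_y = sigma0 + k / sqrt(d)
1/sqrt(d1) = 1/sqrt(1.3e-05) = 277.35;  1/sqrt(d2) = 65.2328
k = (sigma1 - sigma2) / (1/sqrt(d1) - 1/sqrt(d2)) = (259.4 - 151.3) / (277.35 - 65.2328) = 0.509624 MPa*m^0.5
sigma0 = sigma1 - k/sqrt(d1) = 259.4 - 0.509624*277.35 = 118.056 MPa
sigma_y(d3) = 118.056 + 0.509624 / sqrt(1.09e-04) = 166.9 MPa


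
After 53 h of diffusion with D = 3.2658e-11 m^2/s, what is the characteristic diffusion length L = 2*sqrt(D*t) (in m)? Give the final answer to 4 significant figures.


t = 53 hr = 190800 s
Diffusion length = 2*sqrt(D*t)
= 2*sqrt(3.2658e-11 * 190800)
= 4.992e-03 m


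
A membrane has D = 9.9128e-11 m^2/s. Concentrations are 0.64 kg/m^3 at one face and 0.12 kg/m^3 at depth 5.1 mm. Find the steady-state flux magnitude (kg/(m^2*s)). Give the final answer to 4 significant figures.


J = -D * (dC/dx) = D * (C1 - C2) / dx
J = 9.9128e-11 * (0.64 - 0.12) / 5.1e-03
J = 1.011e-08 kg/(m^2*s)


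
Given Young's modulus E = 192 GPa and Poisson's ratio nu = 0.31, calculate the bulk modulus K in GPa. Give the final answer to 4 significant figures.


K = E / (3*(1-2*nu))
K = 192 / (3*(1-2*0.31))
K = 168.4 GPa


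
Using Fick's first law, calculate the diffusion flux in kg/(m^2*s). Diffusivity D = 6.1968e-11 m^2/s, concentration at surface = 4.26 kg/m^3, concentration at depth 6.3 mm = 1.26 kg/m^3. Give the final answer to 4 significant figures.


J = -D * (dC/dx) = D * (C1 - C2) / dx
J = 6.1968e-11 * (4.26 - 1.26) / 6.3e-03
J = 2.951e-08 kg/(m^2*s)


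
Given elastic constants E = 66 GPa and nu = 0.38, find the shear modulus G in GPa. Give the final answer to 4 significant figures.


G = E / (2*(1+nu))
G = 66 / (2*(1+0.38))
G = 23.91 GPa


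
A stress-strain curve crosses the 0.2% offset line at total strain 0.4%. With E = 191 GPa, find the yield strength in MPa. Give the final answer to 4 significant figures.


Offset strain = 0.002
Elastic strain at yield = total_strain - offset = 4e-03 - 0.002 = 2e-03
sigma_y = E * elastic_strain = 191000 * 2e-03
sigma_y = 382 MPa


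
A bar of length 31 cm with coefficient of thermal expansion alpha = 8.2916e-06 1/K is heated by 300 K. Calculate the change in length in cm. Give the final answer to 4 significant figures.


dL = L0 * alpha * dT
dL = 31 * 8.2916e-06 * 300
dL = 0.07711 cm


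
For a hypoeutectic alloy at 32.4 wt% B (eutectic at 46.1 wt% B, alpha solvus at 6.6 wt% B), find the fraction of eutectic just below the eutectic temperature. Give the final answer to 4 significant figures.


f_primary = (C_e - C0) / (C_e - C_alpha_max)
f_primary = (46.1 - 32.4) / (46.1 - 6.6)
f_primary = 0.346835
f_eutectic = 1 - 0.346835 = 0.6532


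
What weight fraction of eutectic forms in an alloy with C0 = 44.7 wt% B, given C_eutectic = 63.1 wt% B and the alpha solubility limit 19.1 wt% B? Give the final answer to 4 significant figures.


f_primary = (C_e - C0) / (C_e - C_alpha_max)
f_primary = (63.1 - 44.7) / (63.1 - 19.1)
f_primary = 0.418182
f_eutectic = 1 - 0.418182 = 0.5818


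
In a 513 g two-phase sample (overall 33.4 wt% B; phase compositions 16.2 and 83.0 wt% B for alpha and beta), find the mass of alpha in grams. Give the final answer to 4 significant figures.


f_alpha = (C_beta - C0) / (C_beta - C_alpha)
f_alpha = (83.0 - 33.4) / (83.0 - 16.2) = 0.742515
m_alpha = f_alpha * m_total = 0.742515 * 513 = 380.9 g


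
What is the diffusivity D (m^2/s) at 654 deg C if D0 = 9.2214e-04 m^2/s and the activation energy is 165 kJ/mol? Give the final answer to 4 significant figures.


D = D0 * exp(-Qd / (R*T))
T = 927.15 K
D = 9.2214e-04 * exp(-165e3 / (8.314 * 927.15))
D = 4.662e-13 m^2/s


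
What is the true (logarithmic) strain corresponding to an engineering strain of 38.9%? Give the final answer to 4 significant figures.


epsilon_true = ln(1 + epsilon_eng)
epsilon_true = ln(1 + 0.389)
epsilon_true = 0.3286


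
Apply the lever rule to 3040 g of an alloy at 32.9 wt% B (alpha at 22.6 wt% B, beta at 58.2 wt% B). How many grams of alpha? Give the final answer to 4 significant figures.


f_alpha = (C_beta - C0) / (C_beta - C_alpha)
f_alpha = (58.2 - 32.9) / (58.2 - 22.6) = 0.710674
m_alpha = f_alpha * m_total = 0.710674 * 3040 = 2160 g


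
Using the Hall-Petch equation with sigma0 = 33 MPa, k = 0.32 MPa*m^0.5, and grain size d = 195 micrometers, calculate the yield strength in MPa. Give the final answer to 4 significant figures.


sigma_y = sigma0 + k / sqrt(d)
d = 195 um = 1.95e-04 m
sigma_y = 33 + 0.32 / sqrt(1.95e-04)
sigma_y = 55.92 MPa


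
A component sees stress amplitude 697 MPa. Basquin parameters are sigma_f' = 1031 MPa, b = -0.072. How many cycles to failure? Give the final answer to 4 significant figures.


sigma_a = sigma_f' * (2*Nf)^b
2*Nf = (sigma_a / sigma_f')^(1/b)
2*Nf = (697 / 1031)^(1/-0.072)
2*Nf = 229.864
Nf = 114.9 cycles


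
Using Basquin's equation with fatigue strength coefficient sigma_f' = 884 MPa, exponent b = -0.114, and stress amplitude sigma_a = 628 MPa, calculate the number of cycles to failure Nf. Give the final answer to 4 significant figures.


sigma_a = sigma_f' * (2*Nf)^b
2*Nf = (sigma_a / sigma_f')^(1/b)
2*Nf = (628 / 884)^(1/-0.114)
2*Nf = 20.0709
Nf = 10.04 cycles


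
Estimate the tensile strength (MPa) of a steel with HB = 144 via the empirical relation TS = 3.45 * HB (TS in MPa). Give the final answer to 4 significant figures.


TS (MPa) = 3.45 * HB
TS = 3.45 * 144
TS = 496.8 MPa


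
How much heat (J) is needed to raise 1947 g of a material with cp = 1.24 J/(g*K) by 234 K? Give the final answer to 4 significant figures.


Q = m * cp * dT
Q = 1947 * 1.24 * 234
Q = 564900 J


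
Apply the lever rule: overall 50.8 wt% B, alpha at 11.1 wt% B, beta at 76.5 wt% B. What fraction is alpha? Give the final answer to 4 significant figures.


f_alpha = (C_beta - C0) / (C_beta - C_alpha)
f_alpha = (76.5 - 50.8) / (76.5 - 11.1)
f_alpha = 0.393


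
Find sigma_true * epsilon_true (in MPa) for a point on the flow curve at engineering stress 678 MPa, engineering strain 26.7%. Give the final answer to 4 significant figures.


sigma_true = sigma_eng * (1 + epsilon_eng)
sigma_true = 678 * (1 + 0.267) = 859.026 MPa
epsilon_true = ln(1 + epsilon_eng)
epsilon_true = ln(1 + 0.267) = 0.236652
sigma_true * epsilon_true = 859.026 * 0.236652 = 203.3 MPa


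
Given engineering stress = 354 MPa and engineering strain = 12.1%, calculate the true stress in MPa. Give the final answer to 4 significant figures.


sigma_true = sigma_eng * (1 + epsilon_eng)
sigma_true = 354 * (1 + 0.121)
sigma_true = 396.8 MPa


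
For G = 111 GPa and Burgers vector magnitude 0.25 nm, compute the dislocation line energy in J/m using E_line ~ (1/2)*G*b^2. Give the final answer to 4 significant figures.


E = G*b^2/2
b = 0.25 nm = 2.5e-10 m
G = 111 GPa = 1.11e+11 Pa
E = 0.5 * 1.11e+11 * (2.5e-10)^2
E = 3.469e-09 J/m


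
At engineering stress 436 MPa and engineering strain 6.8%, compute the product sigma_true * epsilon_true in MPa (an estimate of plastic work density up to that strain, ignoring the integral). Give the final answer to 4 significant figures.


sigma_true = sigma_eng * (1 + epsilon_eng)
sigma_true = 436 * (1 + 0.068) = 465.648 MPa
epsilon_true = ln(1 + epsilon_eng)
epsilon_true = ln(1 + 0.068) = 0.0657877
sigma_true * epsilon_true = 465.648 * 0.0657877 = 30.63 MPa


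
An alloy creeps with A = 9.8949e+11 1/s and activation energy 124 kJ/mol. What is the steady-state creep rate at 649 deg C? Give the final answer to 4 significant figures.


rate = A * exp(-Q / (R*T))
T = 649 + 273.15 = 922.15 K
rate = 9.8949e+11 * exp(-124e3 / (8.314 * 922.15))
rate = 93590 1/s


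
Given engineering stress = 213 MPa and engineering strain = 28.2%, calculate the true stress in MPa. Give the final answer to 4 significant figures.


sigma_true = sigma_eng * (1 + epsilon_eng)
sigma_true = 213 * (1 + 0.282)
sigma_true = 273.1 MPa


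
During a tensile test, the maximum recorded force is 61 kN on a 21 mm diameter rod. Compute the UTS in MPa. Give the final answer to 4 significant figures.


A0 = pi*(d/2)^2 = pi*(21/2)^2 = 346.361 mm^2
UTS = F_max / A0 = 61*1000 / 346.361
UTS = 176.1 MPa


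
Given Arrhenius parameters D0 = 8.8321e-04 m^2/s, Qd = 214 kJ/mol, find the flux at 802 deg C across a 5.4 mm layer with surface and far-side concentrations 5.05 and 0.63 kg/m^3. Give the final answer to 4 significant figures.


Step 1: D = D0 * exp(-Qd/(R*T))
T = 802 + 273.15 = 1075.15 K
D = 8.8321e-04 * exp(-214e3 / (8.314 * 1075.15)) = 3.53836e-14 m^2/s
Step 2: J = D * (C1 - C2) / dx
J = 3.53836e-14 * (5.05 - 0.63) / 5.4e-03
J = 2.896e-11 kg/(m^2*s)


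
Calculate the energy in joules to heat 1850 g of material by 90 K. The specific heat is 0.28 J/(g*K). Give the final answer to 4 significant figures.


Q = m * cp * dT
Q = 1850 * 0.28 * 90
Q = 46620 J


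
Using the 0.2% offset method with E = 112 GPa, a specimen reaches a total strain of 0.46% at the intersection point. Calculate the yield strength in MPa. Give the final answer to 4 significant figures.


Offset strain = 0.002
Elastic strain at yield = total_strain - offset = 4.6e-03 - 0.002 = 2.6e-03
sigma_y = E * elastic_strain = 112000 * 2.6e-03
sigma_y = 291.2 MPa


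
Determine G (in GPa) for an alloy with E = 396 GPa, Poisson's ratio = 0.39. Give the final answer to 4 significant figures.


G = E / (2*(1+nu))
G = 396 / (2*(1+0.39))
G = 142.4 GPa


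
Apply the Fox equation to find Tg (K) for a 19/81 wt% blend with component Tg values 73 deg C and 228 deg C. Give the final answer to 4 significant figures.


1/Tg = w1/Tg1 + w2/Tg2 (in Kelvin)
Tg1 = 346.15 K, Tg2 = 501.15 K
1/Tg = 0.19/346.15 + 0.81/501.15
Tg = 461.9 K


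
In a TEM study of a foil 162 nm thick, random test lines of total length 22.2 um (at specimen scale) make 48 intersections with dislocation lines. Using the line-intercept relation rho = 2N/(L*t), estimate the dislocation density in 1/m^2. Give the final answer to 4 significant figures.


rho = 2N / (L * t)
L = 22.2 um = 2.22e-05 m, t = 162 nm = 1.62e-07 m
rho = 2 * 48 / (2.22e-05 * 1.62e-07)
rho = 2.669e+13 1/m^2


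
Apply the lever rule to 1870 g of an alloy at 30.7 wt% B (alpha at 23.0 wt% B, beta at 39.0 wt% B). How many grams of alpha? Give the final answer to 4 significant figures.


f_alpha = (C_beta - C0) / (C_beta - C_alpha)
f_alpha = (39.0 - 30.7) / (39.0 - 23.0) = 0.51875
m_alpha = f_alpha * m_total = 0.51875 * 1870 = 970.1 g


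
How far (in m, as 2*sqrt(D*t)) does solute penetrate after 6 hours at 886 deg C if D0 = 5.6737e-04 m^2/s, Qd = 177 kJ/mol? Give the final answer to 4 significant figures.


Step 1: D = D0 * exp(-Qd/(R*T))
T = 1159.15 K
D = 5.6737e-04 * exp(-177e3 / (8.314 * 1159.15)) = 5.99029e-12 m^2/s
Step 2: L = 2*sqrt(D*t)
t = 6 h = 21600 s
L = 2*sqrt(5.99029e-12 * 21600) = 7.194e-04 m


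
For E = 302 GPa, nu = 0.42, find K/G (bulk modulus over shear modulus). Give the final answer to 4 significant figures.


G = E / (2*(1+nu))
G = 302 / (2*(1+0.42)) = 106.338 GPa
K = E / (3*(1-2*nu))
K = 302 / (3*(1-2*0.42)) = 629.167 GPa
K/G = 629.167 / 106.338 = 5.917


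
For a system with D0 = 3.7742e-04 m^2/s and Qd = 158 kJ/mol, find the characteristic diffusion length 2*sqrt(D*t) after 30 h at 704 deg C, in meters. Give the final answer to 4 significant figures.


Step 1: D = D0 * exp(-Qd/(R*T))
T = 977.15 K
D = 3.7742e-04 * exp(-158e3 / (8.314 * 977.15)) = 1.35037e-12 m^2/s
Step 2: L = 2*sqrt(D*t)
t = 30 h = 108000 s
L = 2*sqrt(1.35037e-12 * 108000) = 7.638e-04 m


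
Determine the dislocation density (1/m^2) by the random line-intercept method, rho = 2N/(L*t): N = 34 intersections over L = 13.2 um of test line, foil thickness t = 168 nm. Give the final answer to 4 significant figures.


rho = 2N / (L * t)
L = 13.2 um = 1.32e-05 m, t = 168 nm = 1.68e-07 m
rho = 2 * 34 / (1.32e-05 * 1.68e-07)
rho = 3.066e+13 1/m^2


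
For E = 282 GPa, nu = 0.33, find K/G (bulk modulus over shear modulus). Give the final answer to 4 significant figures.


G = E / (2*(1+nu))
G = 282 / (2*(1+0.33)) = 106.015 GPa
K = E / (3*(1-2*nu))
K = 282 / (3*(1-2*0.33)) = 276.471 GPa
K/G = 276.471 / 106.015 = 2.608


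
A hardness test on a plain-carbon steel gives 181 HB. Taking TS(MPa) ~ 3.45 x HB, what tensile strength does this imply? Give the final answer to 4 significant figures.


TS (MPa) = 3.45 * HB
TS = 3.45 * 181
TS = 624.5 MPa


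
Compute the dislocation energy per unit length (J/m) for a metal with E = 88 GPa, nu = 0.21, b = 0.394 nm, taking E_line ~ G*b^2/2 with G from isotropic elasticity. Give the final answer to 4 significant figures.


Step 1: G = E / (2*(1+nu))
G = 88 / (2*(1+0.21)) = 36.3636 GPa = 3.63636e+10 Pa
Step 2: E_line = G*b^2/2
b = 0.394 nm = 3.94e-10 m
E_line = 0.5 * 3.63636e+10 * (3.94e-10)^2 = 2.822e-09 J/m


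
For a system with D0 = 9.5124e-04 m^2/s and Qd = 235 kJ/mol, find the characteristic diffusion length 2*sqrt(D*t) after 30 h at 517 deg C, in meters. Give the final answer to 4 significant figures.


Step 1: D = D0 * exp(-Qd/(R*T))
T = 790.15 K
D = 9.5124e-04 * exp(-235e3 / (8.314 * 790.15)) = 2.7703e-19 m^2/s
Step 2: L = 2*sqrt(D*t)
t = 30 h = 108000 s
L = 2*sqrt(2.7703e-19 * 108000) = 3.459e-07 m


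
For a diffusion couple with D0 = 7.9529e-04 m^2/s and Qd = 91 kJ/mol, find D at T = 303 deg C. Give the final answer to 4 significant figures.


D = D0 * exp(-Qd / (R*T))
T = 576.15 K
D = 7.9529e-04 * exp(-91e3 / (8.314 * 576.15))
D = 4.467e-12 m^2/s


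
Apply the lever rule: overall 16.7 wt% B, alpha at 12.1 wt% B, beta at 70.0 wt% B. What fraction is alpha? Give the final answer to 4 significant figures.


f_alpha = (C_beta - C0) / (C_beta - C_alpha)
f_alpha = (70.0 - 16.7) / (70.0 - 12.1)
f_alpha = 0.9206


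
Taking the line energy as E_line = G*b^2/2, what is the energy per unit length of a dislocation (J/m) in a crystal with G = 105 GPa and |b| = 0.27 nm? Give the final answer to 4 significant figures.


E = G*b^2/2
b = 0.27 nm = 2.7e-10 m
G = 105 GPa = 1.05e+11 Pa
E = 0.5 * 1.05e+11 * (2.7e-10)^2
E = 3.827e-09 J/m


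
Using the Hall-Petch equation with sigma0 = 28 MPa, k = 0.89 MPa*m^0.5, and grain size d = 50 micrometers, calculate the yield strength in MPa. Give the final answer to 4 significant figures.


sigma_y = sigma0 + k / sqrt(d)
d = 50 um = 5e-05 m
sigma_y = 28 + 0.89 / sqrt(5e-05)
sigma_y = 153.9 MPa


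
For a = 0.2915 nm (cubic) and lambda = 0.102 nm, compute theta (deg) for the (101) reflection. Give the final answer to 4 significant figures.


d = a / sqrt(h^2+k^2+l^2)
d = 0.2915 / sqrt(2) = 0.206122 nm
lambda = 2*d*sin(theta)  =>  sin(theta) = lambda / (2*d)
sin(theta) = 0.102 / (2 * 0.206122) = 0.247427
theta = 14.33 deg


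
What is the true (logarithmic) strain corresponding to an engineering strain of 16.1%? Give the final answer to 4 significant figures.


epsilon_true = ln(1 + epsilon_eng)
epsilon_true = ln(1 + 0.161)
epsilon_true = 0.1493


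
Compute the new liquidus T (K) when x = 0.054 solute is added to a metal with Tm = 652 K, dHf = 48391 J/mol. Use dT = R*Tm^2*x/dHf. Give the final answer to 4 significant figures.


dT = R*Tm^2*x / dHf
dT = 8.314 * 652^2 * 0.054 / 48391
dT = 3.94398 K
T_new = 652 - 3.94398 = 648.1 K


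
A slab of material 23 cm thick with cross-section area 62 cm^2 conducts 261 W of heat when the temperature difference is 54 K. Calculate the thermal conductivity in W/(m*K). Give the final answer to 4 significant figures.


k = Q*L / (A*dT)
L = 0.23 m, A = 6.2e-03 m^2
k = 261 * 0.23 / (6.2e-03 * 54)
k = 179.3 W/(m*K)


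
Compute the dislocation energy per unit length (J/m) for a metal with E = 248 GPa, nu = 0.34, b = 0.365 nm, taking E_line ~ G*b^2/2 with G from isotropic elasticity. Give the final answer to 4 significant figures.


Step 1: G = E / (2*(1+nu))
G = 248 / (2*(1+0.34)) = 92.5373 GPa = 9.25373e+10 Pa
Step 2: E_line = G*b^2/2
b = 0.365 nm = 3.65e-10 m
E_line = 0.5 * 9.25373e+10 * (3.65e-10)^2 = 6.164e-09 J/m


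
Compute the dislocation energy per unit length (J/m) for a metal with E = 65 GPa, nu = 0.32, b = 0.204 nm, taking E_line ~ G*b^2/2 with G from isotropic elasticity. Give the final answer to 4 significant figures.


Step 1: G = E / (2*(1+nu))
G = 65 / (2*(1+0.32)) = 24.6212 GPa = 2.46212e+10 Pa
Step 2: E_line = G*b^2/2
b = 0.204 nm = 2.04e-10 m
E_line = 0.5 * 2.46212e+10 * (2.04e-10)^2 = 5.123e-10 J/m


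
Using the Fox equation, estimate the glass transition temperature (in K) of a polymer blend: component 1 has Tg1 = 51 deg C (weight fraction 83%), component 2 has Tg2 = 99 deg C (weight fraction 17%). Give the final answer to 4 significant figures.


1/Tg = w1/Tg1 + w2/Tg2 (in Kelvin)
Tg1 = 324.15 K, Tg2 = 372.15 K
1/Tg = 0.83/324.15 + 0.17/372.15
Tg = 331.4 K


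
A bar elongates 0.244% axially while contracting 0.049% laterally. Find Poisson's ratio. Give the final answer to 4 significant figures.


nu = -epsilon_lat / epsilon_axial
Lateral strain is contraction (negative), so using magnitudes:
nu = 0.049 / 0.244
nu = 0.2008


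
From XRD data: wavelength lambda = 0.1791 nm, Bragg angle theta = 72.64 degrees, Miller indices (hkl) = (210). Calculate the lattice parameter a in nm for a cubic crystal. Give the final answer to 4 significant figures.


d = lambda / (2*sin(theta))
d = 0.1791 / (2*sin(72.64 deg))
d = 0.0938238 nm
a = d * sqrt(h^2+k^2+l^2) = 0.0938238 * sqrt(5)
a = 0.2098 nm


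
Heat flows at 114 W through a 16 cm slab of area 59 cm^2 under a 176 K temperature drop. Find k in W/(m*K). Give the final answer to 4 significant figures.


k = Q*L / (A*dT)
L = 0.16 m, A = 5.9e-03 m^2
k = 114 * 0.16 / (5.9e-03 * 176)
k = 17.57 W/(m*K)


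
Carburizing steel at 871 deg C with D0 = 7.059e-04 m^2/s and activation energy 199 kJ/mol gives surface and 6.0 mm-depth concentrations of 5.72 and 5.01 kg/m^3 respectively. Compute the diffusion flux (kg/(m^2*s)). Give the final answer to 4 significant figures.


Step 1: D = D0 * exp(-Qd/(R*T))
T = 871 + 273.15 = 1144.15 K
D = 7.059e-04 * exp(-199e3 / (8.314 * 1144.15)) = 5.79877e-13 m^2/s
Step 2: J = D * (C1 - C2) / dx
J = 5.79877e-13 * (5.72 - 5.01) / 6e-03
J = 6.862e-11 kg/(m^2*s)


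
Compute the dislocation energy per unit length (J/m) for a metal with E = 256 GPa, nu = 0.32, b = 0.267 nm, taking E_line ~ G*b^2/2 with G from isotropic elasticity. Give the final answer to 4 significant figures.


Step 1: G = E / (2*(1+nu))
G = 256 / (2*(1+0.32)) = 96.9697 GPa = 9.69697e+10 Pa
Step 2: E_line = G*b^2/2
b = 0.267 nm = 2.67e-10 m
E_line = 0.5 * 9.69697e+10 * (2.67e-10)^2 = 3.456e-09 J/m


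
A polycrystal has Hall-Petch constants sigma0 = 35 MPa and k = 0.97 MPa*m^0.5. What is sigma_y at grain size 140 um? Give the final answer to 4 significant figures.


sigma_y = sigma0 + k / sqrt(d)
d = 140 um = 1.4e-04 m
sigma_y = 35 + 0.97 / sqrt(1.4e-04)
sigma_y = 117 MPa


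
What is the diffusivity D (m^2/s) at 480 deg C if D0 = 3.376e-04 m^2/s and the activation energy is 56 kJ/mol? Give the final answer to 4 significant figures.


D = D0 * exp(-Qd / (R*T))
T = 753.15 K
D = 3.376e-04 * exp(-56e3 / (8.314 * 753.15))
D = 4.409e-08 m^2/s


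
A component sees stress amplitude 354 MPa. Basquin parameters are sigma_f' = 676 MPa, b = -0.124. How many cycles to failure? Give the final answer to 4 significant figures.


sigma_a = sigma_f' * (2*Nf)^b
2*Nf = (sigma_a / sigma_f')^(1/b)
2*Nf = (354 / 676)^(1/-0.124)
2*Nf = 184.363
Nf = 92.18 cycles


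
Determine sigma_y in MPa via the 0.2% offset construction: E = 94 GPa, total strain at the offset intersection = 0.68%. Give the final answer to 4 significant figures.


Offset strain = 0.002
Elastic strain at yield = total_strain - offset = 6.8e-03 - 0.002 = 4.8e-03
sigma_y = E * elastic_strain = 94000 * 4.8e-03
sigma_y = 451.2 MPa


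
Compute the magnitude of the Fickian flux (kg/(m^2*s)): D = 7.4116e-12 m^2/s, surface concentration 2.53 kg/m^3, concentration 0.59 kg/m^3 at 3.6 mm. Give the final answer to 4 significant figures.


J = -D * (dC/dx) = D * (C1 - C2) / dx
J = 7.4116e-12 * (2.53 - 0.59) / 3.6e-03
J = 3.994e-09 kg/(m^2*s)


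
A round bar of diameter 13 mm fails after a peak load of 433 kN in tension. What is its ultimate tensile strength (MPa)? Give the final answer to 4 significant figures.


A0 = pi*(d/2)^2 = pi*(13/2)^2 = 132.732 mm^2
UTS = F_max / A0 = 433*1000 / 132.732
UTS = 3262 MPa


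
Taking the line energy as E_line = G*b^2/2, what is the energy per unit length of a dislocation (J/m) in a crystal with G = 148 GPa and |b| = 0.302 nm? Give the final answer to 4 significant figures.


E = G*b^2/2
b = 0.302 nm = 3.02e-10 m
G = 148 GPa = 1.48e+11 Pa
E = 0.5 * 1.48e+11 * (3.02e-10)^2
E = 6.749e-09 J/m


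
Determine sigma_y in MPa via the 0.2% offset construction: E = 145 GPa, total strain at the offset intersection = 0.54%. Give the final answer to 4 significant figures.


Offset strain = 0.002
Elastic strain at yield = total_strain - offset = 5.4e-03 - 0.002 = 3.4e-03
sigma_y = E * elastic_strain = 145000 * 3.4e-03
sigma_y = 493 MPa


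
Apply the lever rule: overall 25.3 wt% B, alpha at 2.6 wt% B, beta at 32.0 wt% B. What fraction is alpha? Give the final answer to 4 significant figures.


f_alpha = (C_beta - C0) / (C_beta - C_alpha)
f_alpha = (32.0 - 25.3) / (32.0 - 2.6)
f_alpha = 0.2279


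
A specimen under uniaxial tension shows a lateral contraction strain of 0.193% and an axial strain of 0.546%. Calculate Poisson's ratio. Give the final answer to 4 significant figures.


nu = -epsilon_lat / epsilon_axial
Lateral strain is contraction (negative), so using magnitudes:
nu = 0.193 / 0.546
nu = 0.3535


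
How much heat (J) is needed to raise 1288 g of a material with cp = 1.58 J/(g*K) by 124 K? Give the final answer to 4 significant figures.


Q = m * cp * dT
Q = 1288 * 1.58 * 124
Q = 252300 J


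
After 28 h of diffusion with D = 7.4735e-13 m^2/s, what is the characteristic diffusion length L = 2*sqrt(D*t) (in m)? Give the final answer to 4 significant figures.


t = 28 hr = 100800 s
Diffusion length = 2*sqrt(D*t)
= 2*sqrt(7.4735e-13 * 100800)
= 5.489e-04 m


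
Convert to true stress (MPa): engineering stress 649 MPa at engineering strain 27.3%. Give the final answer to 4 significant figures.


sigma_true = sigma_eng * (1 + epsilon_eng)
sigma_true = 649 * (1 + 0.273)
sigma_true = 826.2 MPa


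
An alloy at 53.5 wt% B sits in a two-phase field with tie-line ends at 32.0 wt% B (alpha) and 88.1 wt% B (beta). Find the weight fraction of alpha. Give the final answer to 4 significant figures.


f_alpha = (C_beta - C0) / (C_beta - C_alpha)
f_alpha = (88.1 - 53.5) / (88.1 - 32.0)
f_alpha = 0.6168


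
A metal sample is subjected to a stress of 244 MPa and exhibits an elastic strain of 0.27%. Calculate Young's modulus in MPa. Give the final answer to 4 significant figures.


E = sigma / epsilon
epsilon = 0.27% = 2.7e-03
E = 244 / 2.7e-03
E = 90370 MPa


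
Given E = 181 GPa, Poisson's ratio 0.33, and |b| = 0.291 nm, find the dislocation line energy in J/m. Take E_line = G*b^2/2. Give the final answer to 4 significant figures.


Step 1: G = E / (2*(1+nu))
G = 181 / (2*(1+0.33)) = 68.0451 GPa = 6.80451e+10 Pa
Step 2: E_line = G*b^2/2
b = 0.291 nm = 2.91e-10 m
E_line = 0.5 * 6.80451e+10 * (2.91e-10)^2 = 2.881e-09 J/m


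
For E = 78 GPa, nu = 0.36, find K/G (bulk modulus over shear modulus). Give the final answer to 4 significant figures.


G = E / (2*(1+nu))
G = 78 / (2*(1+0.36)) = 28.6765 GPa
K = E / (3*(1-2*nu))
K = 78 / (3*(1-2*0.36)) = 92.8571 GPa
K/G = 92.8571 / 28.6765 = 3.238


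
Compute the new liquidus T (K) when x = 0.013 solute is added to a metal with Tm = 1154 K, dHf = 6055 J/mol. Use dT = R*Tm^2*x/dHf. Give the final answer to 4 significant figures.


dT = R*Tm^2*x / dHf
dT = 8.314 * 1154^2 * 0.013 / 6055
dT = 23.7712 K
T_new = 1154 - 23.7712 = 1130 K


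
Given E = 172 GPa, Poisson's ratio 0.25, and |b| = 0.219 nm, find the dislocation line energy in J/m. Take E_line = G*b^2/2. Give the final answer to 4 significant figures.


Step 1: G = E / (2*(1+nu))
G = 172 / (2*(1+0.25)) = 68.8 GPa = 6.88e+10 Pa
Step 2: E_line = G*b^2/2
b = 0.219 nm = 2.19e-10 m
E_line = 0.5 * 6.88e+10 * (2.19e-10)^2 = 1.65e-09 J/m


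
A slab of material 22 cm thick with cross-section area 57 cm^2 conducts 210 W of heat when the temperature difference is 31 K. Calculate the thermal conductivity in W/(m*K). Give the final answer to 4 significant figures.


k = Q*L / (A*dT)
L = 0.22 m, A = 5.7e-03 m^2
k = 210 * 0.22 / (5.7e-03 * 31)
k = 261.5 W/(m*K)


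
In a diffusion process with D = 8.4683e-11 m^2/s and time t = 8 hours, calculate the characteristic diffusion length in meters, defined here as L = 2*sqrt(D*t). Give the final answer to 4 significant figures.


t = 8 hr = 28800 s
Diffusion length = 2*sqrt(D*t)
= 2*sqrt(8.4683e-11 * 28800)
= 3.123e-03 m


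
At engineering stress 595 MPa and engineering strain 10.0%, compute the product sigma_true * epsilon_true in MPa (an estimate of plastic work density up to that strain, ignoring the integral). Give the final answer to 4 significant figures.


sigma_true = sigma_eng * (1 + epsilon_eng)
sigma_true = 595 * (1 + 0.1) = 654.5 MPa
epsilon_true = ln(1 + epsilon_eng)
epsilon_true = ln(1 + 0.1) = 0.0953102
sigma_true * epsilon_true = 654.5 * 0.0953102 = 62.38 MPa


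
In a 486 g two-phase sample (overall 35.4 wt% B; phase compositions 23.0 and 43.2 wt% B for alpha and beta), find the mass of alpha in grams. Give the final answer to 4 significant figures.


f_alpha = (C_beta - C0) / (C_beta - C_alpha)
f_alpha = (43.2 - 35.4) / (43.2 - 23.0) = 0.386139
m_alpha = f_alpha * m_total = 0.386139 * 486 = 187.7 g


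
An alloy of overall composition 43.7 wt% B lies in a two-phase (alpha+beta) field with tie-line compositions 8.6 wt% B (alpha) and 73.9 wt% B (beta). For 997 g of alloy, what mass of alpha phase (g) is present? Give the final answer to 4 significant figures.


f_alpha = (C_beta - C0) / (C_beta - C_alpha)
f_alpha = (73.9 - 43.7) / (73.9 - 8.6) = 0.462481
m_alpha = f_alpha * m_total = 0.462481 * 997 = 461.1 g


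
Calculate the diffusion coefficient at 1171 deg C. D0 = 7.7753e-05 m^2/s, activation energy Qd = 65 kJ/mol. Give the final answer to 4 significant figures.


D = D0 * exp(-Qd / (R*T))
T = 1444.15 K
D = 7.7753e-05 * exp(-65e3 / (8.314 * 1444.15))
D = 3.464e-07 m^2/s


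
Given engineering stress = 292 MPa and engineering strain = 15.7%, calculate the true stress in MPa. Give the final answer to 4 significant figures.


sigma_true = sigma_eng * (1 + epsilon_eng)
sigma_true = 292 * (1 + 0.157)
sigma_true = 337.8 MPa


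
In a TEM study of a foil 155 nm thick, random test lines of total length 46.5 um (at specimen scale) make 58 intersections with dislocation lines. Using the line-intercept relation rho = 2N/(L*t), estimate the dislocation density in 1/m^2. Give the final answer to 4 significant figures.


rho = 2N / (L * t)
L = 46.5 um = 4.65e-05 m, t = 155 nm = 1.55e-07 m
rho = 2 * 58 / (4.65e-05 * 1.55e-07)
rho = 1.609e+13 1/m^2


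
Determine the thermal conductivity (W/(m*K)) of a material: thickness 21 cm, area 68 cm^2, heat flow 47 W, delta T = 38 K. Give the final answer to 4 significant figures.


k = Q*L / (A*dT)
L = 0.21 m, A = 6.8e-03 m^2
k = 47 * 0.21 / (6.8e-03 * 38)
k = 38.2 W/(m*K)


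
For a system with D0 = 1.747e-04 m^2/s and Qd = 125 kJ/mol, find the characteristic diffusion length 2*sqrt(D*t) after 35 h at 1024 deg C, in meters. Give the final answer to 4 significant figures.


Step 1: D = D0 * exp(-Qd/(R*T))
T = 1297.15 K
D = 1.747e-04 * exp(-125e3 / (8.314 * 1297.15)) = 1.61627e-09 m^2/s
Step 2: L = 2*sqrt(D*t)
t = 35 h = 126000 s
L = 2*sqrt(1.61627e-09 * 126000) = 0.02854 m


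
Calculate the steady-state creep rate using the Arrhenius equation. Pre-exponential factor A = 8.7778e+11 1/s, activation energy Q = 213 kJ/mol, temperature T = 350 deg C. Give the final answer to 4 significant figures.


rate = A * exp(-Q / (R*T))
T = 350 + 273.15 = 623.15 K
rate = 8.7778e+11 * exp(-213e3 / (8.314 * 623.15))
rate = 1.226e-06 1/s


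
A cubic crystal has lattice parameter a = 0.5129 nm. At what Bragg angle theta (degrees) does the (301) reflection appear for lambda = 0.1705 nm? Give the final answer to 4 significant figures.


d = a / sqrt(h^2+k^2+l^2)
d = 0.5129 / sqrt(10) = 0.162193 nm
lambda = 2*d*sin(theta)  =>  sin(theta) = lambda / (2*d)
sin(theta) = 0.1705 / (2 * 0.162193) = 0.525608
theta = 31.71 deg


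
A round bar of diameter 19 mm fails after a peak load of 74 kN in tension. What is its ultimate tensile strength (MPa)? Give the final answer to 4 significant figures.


A0 = pi*(d/2)^2 = pi*(19/2)^2 = 283.529 mm^2
UTS = F_max / A0 = 74*1000 / 283.529
UTS = 261 MPa


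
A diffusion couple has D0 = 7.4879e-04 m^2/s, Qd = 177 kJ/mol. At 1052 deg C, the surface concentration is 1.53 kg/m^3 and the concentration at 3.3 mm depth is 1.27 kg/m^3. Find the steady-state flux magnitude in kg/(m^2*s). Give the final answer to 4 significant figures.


Step 1: D = D0 * exp(-Qd/(R*T))
T = 1052 + 273.15 = 1325.15 K
D = 7.4879e-04 * exp(-177e3 / (8.314 * 1325.15)) = 7.89112e-11 m^2/s
Step 2: J = D * (C1 - C2) / dx
J = 7.89112e-11 * (1.53 - 1.27) / 3.3e-03
J = 6.217e-09 kg/(m^2*s)


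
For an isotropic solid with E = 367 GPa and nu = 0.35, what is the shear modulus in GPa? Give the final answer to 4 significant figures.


G = E / (2*(1+nu))
G = 367 / (2*(1+0.35))
G = 135.9 GPa


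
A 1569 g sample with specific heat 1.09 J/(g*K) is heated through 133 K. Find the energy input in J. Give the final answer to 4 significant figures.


Q = m * cp * dT
Q = 1569 * 1.09 * 133
Q = 227500 J


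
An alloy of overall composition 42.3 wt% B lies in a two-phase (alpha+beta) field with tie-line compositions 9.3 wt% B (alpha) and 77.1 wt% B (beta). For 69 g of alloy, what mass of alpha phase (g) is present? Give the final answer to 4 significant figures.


f_alpha = (C_beta - C0) / (C_beta - C_alpha)
f_alpha = (77.1 - 42.3) / (77.1 - 9.3) = 0.513274
m_alpha = f_alpha * m_total = 0.513274 * 69 = 35.42 g


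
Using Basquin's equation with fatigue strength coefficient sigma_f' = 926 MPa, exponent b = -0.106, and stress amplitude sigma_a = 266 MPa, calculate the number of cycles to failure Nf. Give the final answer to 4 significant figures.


sigma_a = sigma_f' * (2*Nf)^b
2*Nf = (sigma_a / sigma_f')^(1/b)
2*Nf = (266 / 926)^(1/-0.106)
2*Nf = 129019
Nf = 64510 cycles


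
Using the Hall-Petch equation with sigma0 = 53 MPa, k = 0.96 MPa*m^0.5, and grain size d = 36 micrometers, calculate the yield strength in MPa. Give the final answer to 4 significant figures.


sigma_y = sigma0 + k / sqrt(d)
d = 36 um = 3.6e-05 m
sigma_y = 53 + 0.96 / sqrt(3.6e-05)
sigma_y = 213 MPa


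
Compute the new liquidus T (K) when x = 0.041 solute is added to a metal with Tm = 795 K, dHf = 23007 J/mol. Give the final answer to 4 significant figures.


dT = R*Tm^2*x / dHf
dT = 8.314 * 795^2 * 0.041 / 23007
dT = 9.36415 K
T_new = 795 - 9.36415 = 785.6 K


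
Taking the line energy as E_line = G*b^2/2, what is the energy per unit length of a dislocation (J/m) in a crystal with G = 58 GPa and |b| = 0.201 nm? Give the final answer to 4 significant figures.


E = G*b^2/2
b = 0.201 nm = 2.01e-10 m
G = 58 GPa = 5.8e+10 Pa
E = 0.5 * 5.8e+10 * (2.01e-10)^2
E = 1.172e-09 J/m


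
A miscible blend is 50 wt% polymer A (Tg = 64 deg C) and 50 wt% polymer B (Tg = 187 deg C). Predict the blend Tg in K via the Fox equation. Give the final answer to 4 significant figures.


1/Tg = w1/Tg1 + w2/Tg2 (in Kelvin)
Tg1 = 337.15 K, Tg2 = 460.15 K
1/Tg = 0.5/337.15 + 0.5/460.15
Tg = 389.2 K


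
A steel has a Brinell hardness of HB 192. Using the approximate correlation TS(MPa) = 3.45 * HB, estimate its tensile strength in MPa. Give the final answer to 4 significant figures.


TS (MPa) = 3.45 * HB
TS = 3.45 * 192
TS = 662.4 MPa


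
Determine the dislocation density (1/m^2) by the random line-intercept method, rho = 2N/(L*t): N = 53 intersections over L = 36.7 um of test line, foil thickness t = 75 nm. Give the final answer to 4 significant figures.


rho = 2N / (L * t)
L = 36.7 um = 3.67e-05 m, t = 75 nm = 7.5e-08 m
rho = 2 * 53 / (3.67e-05 * 7.5e-08)
rho = 3.851e+13 1/m^2


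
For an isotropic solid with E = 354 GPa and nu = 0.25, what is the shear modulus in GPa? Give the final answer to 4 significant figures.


G = E / (2*(1+nu))
G = 354 / (2*(1+0.25))
G = 141.6 GPa


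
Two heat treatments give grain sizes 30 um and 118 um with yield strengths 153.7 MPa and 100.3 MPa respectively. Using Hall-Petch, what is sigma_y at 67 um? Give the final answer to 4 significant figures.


sigma_y = sigma0 + k / sqrt(d)
1/sqrt(d1) = 1/sqrt(3e-05) = 182.574;  1/sqrt(d2) = 92.0575
k = (sigma1 - sigma2) / (1/sqrt(d1) - 1/sqrt(d2)) = (153.7 - 100.3) / (182.574 - 92.0575) = 0.589946 MPa*m^0.5
sigma0 = sigma1 - k/sqrt(d1) = 153.7 - 0.589946*182.574 = 45.991 MPa
sigma_y(d3) = 45.991 + 0.589946 / sqrt(6.7e-05) = 118.1 MPa


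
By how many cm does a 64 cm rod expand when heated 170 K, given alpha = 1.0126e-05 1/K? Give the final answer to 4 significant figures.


dL = L0 * alpha * dT
dL = 64 * 1.0126e-05 * 170
dL = 0.1102 cm


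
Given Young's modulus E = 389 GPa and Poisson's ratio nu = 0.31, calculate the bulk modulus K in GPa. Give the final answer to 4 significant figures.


K = E / (3*(1-2*nu))
K = 389 / (3*(1-2*0.31))
K = 341.2 GPa


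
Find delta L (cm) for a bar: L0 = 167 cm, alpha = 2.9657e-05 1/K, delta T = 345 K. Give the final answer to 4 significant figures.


dL = L0 * alpha * dT
dL = 167 * 2.9657e-05 * 345
dL = 1.709 cm


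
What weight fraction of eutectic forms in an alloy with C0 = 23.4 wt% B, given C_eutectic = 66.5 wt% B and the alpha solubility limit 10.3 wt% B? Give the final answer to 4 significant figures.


f_primary = (C_e - C0) / (C_e - C_alpha_max)
f_primary = (66.5 - 23.4) / (66.5 - 10.3)
f_primary = 0.766904
f_eutectic = 1 - 0.766904 = 0.2331


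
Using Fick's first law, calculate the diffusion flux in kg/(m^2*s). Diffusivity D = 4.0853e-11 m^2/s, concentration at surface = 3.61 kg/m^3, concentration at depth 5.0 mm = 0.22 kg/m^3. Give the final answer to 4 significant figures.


J = -D * (dC/dx) = D * (C1 - C2) / dx
J = 4.0853e-11 * (3.61 - 0.22) / 5e-03
J = 2.77e-08 kg/(m^2*s)


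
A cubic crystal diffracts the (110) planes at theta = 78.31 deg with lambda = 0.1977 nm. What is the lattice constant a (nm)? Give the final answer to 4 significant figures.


d = lambda / (2*sin(theta))
d = 0.1977 / (2*sin(78.31 deg))
d = 0.100944 nm
a = d * sqrt(h^2+k^2+l^2) = 0.100944 * sqrt(2)
a = 0.1428 nm


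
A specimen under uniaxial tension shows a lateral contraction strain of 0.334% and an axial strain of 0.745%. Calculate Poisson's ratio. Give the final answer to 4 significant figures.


nu = -epsilon_lat / epsilon_axial
Lateral strain is contraction (negative), so using magnitudes:
nu = 0.334 / 0.745
nu = 0.4483


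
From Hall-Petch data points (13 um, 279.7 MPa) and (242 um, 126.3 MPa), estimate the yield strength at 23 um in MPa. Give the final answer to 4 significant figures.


sigma_y = sigma0 + k / sqrt(d)
1/sqrt(d1) = 1/sqrt(1.3e-05) = 277.35;  1/sqrt(d2) = 64.2824
k = (sigma1 - sigma2) / (1/sqrt(d1) - 1/sqrt(d2)) = (279.7 - 126.3) / (277.35 - 64.2824) = 0.719959 MPa*m^0.5
sigma0 = sigma1 - k/sqrt(d1) = 279.7 - 0.719959*277.35 = 80.0193 MPa
sigma_y(d3) = 80.0193 + 0.719959 / sqrt(2.3e-05) = 230.1 MPa


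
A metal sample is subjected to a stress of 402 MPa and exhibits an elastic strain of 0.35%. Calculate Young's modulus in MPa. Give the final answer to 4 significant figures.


E = sigma / epsilon
epsilon = 0.35% = 3.5e-03
E = 402 / 3.5e-03
E = 114900 MPa


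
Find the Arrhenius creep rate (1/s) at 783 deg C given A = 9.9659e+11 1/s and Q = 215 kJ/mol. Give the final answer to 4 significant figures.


rate = A * exp(-Q / (R*T))
T = 783 + 273.15 = 1056.15 K
rate = 9.9659e+11 * exp(-215e3 / (8.314 * 1056.15))
rate = 23.16 1/s


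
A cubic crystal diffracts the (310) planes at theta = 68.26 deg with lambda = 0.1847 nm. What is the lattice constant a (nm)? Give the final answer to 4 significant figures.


d = lambda / (2*sin(theta))
d = 0.1847 / (2*sin(68.26 deg))
d = 0.0994214 nm
a = d * sqrt(h^2+k^2+l^2) = 0.0994214 * sqrt(10)
a = 0.3144 nm


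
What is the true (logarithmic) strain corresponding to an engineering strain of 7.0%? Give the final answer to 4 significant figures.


epsilon_true = ln(1 + epsilon_eng)
epsilon_true = ln(1 + 0.07)
epsilon_true = 0.06766


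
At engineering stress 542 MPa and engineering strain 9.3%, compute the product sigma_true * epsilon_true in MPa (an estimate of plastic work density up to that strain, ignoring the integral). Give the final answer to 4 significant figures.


sigma_true = sigma_eng * (1 + epsilon_eng)
sigma_true = 542 * (1 + 0.093) = 592.406 MPa
epsilon_true = ln(1 + epsilon_eng)
epsilon_true = ln(1 + 0.093) = 0.0889262
sigma_true * epsilon_true = 592.406 * 0.0889262 = 52.68 MPa


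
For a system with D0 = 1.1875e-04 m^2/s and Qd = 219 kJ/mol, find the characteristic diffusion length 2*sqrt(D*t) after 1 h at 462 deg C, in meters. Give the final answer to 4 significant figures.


Step 1: D = D0 * exp(-Qd/(R*T))
T = 735.15 K
D = 1.1875e-04 * exp(-219e3 / (8.314 * 735.15)) = 3.26179e-20 m^2/s
Step 2: L = 2*sqrt(D*t)
t = 1 h = 3600 s
L = 2*sqrt(3.26179e-20 * 3600) = 2.167e-08 m


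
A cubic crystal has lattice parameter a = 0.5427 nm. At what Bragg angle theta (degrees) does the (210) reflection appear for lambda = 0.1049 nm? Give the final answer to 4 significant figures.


d = a / sqrt(h^2+k^2+l^2)
d = 0.5427 / sqrt(5) = 0.242703 nm
lambda = 2*d*sin(theta)  =>  sin(theta) = lambda / (2*d)
sin(theta) = 0.1049 / (2 * 0.242703) = 0.216108
theta = 12.48 deg


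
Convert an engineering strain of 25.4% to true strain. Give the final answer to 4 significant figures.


epsilon_true = ln(1 + epsilon_eng)
epsilon_true = ln(1 + 0.254)
epsilon_true = 0.2263


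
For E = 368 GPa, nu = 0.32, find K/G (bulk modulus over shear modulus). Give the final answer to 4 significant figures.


G = E / (2*(1+nu))
G = 368 / (2*(1+0.32)) = 139.394 GPa
K = E / (3*(1-2*nu))
K = 368 / (3*(1-2*0.32)) = 340.741 GPa
K/G = 340.741 / 139.394 = 2.444


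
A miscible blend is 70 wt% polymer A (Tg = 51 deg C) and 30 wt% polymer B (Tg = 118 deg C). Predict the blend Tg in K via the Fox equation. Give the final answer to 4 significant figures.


1/Tg = w1/Tg1 + w2/Tg2 (in Kelvin)
Tg1 = 324.15 K, Tg2 = 391.15 K
1/Tg = 0.7/324.15 + 0.3/391.15
Tg = 341.7 K


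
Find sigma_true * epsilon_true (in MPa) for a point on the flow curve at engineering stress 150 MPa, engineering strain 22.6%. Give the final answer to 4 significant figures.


sigma_true = sigma_eng * (1 + epsilon_eng)
sigma_true = 150 * (1 + 0.226) = 183.9 MPa
epsilon_true = ln(1 + epsilon_eng)
epsilon_true = ln(1 + 0.226) = 0.203757
sigma_true * epsilon_true = 183.9 * 0.203757 = 37.47 MPa


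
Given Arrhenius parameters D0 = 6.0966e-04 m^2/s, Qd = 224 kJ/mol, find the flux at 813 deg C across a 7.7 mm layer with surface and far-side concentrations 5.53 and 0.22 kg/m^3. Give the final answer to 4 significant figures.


Step 1: D = D0 * exp(-Qd/(R*T))
T = 813 + 273.15 = 1086.15 K
D = 6.0966e-04 * exp(-224e3 / (8.314 * 1086.15)) = 1.02847e-14 m^2/s
Step 2: J = D * (C1 - C2) / dx
J = 1.02847e-14 * (5.53 - 0.22) / 7.7e-03
J = 7.092e-12 kg/(m^2*s)
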